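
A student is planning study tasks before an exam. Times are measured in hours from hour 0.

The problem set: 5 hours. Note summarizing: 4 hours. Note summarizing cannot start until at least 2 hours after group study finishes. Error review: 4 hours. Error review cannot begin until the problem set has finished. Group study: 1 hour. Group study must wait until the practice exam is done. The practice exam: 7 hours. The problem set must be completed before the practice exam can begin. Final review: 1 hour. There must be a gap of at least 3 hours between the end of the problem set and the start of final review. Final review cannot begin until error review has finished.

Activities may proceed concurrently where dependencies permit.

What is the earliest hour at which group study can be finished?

13

Nothing blocks the problem set, so it runs from hour 0 to hour 5.
The practice exam waits on the problem set (finishes hour 5), so it starts at hour 5 and finishes at 5 + 7 = hour 12.
Group study cannot begin until the practice exam (finishes hour 12). It runs from hour 12 to 12 + 1 = hour 13.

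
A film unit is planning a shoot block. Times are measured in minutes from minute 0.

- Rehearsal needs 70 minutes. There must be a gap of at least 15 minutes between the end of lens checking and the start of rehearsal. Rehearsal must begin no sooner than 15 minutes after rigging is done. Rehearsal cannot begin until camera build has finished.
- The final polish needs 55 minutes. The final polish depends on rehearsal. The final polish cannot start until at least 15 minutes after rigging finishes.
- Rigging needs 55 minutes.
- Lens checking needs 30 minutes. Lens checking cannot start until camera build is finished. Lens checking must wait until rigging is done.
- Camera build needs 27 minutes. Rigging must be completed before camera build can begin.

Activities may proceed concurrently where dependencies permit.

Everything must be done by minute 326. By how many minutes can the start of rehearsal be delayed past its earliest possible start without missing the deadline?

74

Nothing blocks rigging, so it runs from minute 0 to minute 55.
Camera build waits on rigging (finishes minute 55), so it starts at minute 55 and finishes at 55 + 27 = minute 82.
Lens checking has to wait for camera build (finishes minute 82); rigging (finishes minute 55). The latest of these is minute 82, so lens checking runs minute 82 to 82 + 30 = minute 112.
Rehearsal has to wait for lens checking (finishes minute 112, plus 15-minute gap → minute 127); rigging (finishes minute 55, plus 15-minute gap → minute 70); camera build (finishes minute 82). The latest of these is minute 127, so rehearsal runs minute 127 to 127 + 70 = minute 197.

Working backward from the deadline:
To finish by minute 326, the final polish (duration 55) must start no later than minute 271.
Rehearsal feeds into the final polish (must start by minute 271); so rehearsal must finish by minute 271 and therefore start by minute 201.
So rehearsal can start as early as minute 127 and as late as minute 201, giving 201 − 127 = 74 minutes of slack.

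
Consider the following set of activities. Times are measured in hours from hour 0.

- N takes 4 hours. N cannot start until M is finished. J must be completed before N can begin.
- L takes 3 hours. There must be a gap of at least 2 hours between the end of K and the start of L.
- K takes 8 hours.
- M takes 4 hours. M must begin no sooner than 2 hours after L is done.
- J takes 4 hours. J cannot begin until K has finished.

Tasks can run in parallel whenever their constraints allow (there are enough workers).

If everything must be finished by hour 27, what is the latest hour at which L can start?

14

N has no dependents, so it just needs to finish by hour 27. Starting by 27 − 4 = hour 23 achieves that.
M must finish before N (must start by hour 23). With a 4-hour duration, M must start by 23 − 4 = hour 19.
L has to be done before M (must start by hour 19, minus 2-hour gap → hour 17). That means finishing by hour 17, i.e. starting by 17 − 3 = hour 14.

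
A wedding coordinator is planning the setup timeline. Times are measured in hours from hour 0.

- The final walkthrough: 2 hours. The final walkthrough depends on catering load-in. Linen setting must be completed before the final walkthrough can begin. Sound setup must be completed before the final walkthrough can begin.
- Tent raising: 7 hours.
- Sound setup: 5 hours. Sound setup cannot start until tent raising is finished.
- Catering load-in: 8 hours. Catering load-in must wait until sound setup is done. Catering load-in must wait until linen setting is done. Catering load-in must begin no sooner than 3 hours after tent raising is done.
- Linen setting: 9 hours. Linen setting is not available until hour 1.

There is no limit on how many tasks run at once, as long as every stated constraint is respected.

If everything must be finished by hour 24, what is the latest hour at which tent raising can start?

2

To finish by hour 24, the final walkthrough (duration 2) must start no later than hour 22.
Catering load-in must finish before the final walkthrough (must start by hour 22). With an 8-hour duration, catering load-in must start by 22 − 8 = hour 14.
For sound setup: catering load-in (must start by hour 14); the final walkthrough (must start by hour 22). The most restrictive is hour 14; with a 5-hour duration, sound setup must start by hour 9.
For tent raising: sound setup (must start by hour 9); catering load-in (must start by hour 14, minus 3-hour gap → hour 11). The most restrictive is hour 9; with a 7-hour duration, tent raising must start by hour 2.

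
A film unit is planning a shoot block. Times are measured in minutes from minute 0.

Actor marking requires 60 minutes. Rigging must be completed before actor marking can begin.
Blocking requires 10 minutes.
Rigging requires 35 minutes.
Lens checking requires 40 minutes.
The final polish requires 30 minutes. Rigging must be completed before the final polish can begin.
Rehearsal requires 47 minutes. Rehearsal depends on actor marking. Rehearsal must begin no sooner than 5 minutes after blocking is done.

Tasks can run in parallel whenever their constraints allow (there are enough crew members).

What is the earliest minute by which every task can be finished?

Nothing blocks blocking, so it runs from minute 0 to minute 10.
Nothing blocks lens checking, so it runs from minute 0 to minute 40.
Rigging has no prerequisites, so it starts at minute 0 and finishes at minute 35.
The final polish cannot begin until rigging (finishes minute 35). It runs from minute 35 to 35 + 30 = minute 65.
Actor marking waits on rigging (finishes minute 35), so it starts at minute 35 and finishes at 35 + 60 = minute 95.
Rehearsal cannot start until actor marking (finishes minute 95); blocking (finishes minute 10, plus 5-minute gap → minute 15). The controlling bound is minute 95, so rehearsal finishes at 95 + 47 = minute 142.
All tasks are finished once the last one completes. Finish times: Rigging at 35, Lens checking at 40, Blocking at 10, Actor marking at 95, Rehearsal at 142, The final polish at 65. The latest is minute 142.

142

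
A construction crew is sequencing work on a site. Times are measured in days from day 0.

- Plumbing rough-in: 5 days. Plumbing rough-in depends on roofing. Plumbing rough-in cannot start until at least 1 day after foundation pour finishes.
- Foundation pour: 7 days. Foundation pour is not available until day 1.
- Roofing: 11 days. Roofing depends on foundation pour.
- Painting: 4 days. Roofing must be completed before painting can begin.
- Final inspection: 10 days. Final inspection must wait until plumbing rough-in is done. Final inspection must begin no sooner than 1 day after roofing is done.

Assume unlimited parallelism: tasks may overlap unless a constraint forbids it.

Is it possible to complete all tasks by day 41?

Foundation pour cannot begin until its own release at day 1. It runs from day 1 to 1 + 7 = day 8.
Roofing cannot begin until foundation pour (finishes day 8). It runs from day 8 to 8 + 11 = day 19.
Painting cannot begin until roofing (finishes day 19). It runs from day 19 to 19 + 4 = day 23.
Plumbing rough-in has to wait for roofing (finishes day 19); foundation pour (finishes day 8, plus 1-day gap → day 9). The latest of these is day 19, so plumbing rough-in runs day 19 to 19 + 5 = day 24.
Final inspection cannot start until plumbing rough-in (finishes day 24); roofing (finishes day 19, plus 1-day gap → day 20). The controlling bound is day 24, so final inspection finishes at 24 + 10 = day 34.
Every task is finished by day 34, which is no later than the deadline of 41, so the schedule is feasible.

Yes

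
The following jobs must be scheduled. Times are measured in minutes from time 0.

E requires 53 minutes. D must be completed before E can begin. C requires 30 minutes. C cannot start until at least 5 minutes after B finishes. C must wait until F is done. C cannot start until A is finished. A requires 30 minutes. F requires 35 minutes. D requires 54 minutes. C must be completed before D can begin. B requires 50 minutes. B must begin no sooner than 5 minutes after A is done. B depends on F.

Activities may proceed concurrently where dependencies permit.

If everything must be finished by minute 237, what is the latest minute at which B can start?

45

E must finish by minute 237; it takes 53 minutes, so it must start by 237 − 53 = minute 184.
D must finish before E (must start by minute 184). With a 54-minute duration, D must start by 184 − 54 = minute 130.
C must finish before D (must start by minute 130). With a 30-minute duration, C must start by 130 − 30 = minute 100.
B feeds into C (must start by minute 100, minus 5-minute gap → minute 95); so B must finish by minute 95 and therefore start by minute 45.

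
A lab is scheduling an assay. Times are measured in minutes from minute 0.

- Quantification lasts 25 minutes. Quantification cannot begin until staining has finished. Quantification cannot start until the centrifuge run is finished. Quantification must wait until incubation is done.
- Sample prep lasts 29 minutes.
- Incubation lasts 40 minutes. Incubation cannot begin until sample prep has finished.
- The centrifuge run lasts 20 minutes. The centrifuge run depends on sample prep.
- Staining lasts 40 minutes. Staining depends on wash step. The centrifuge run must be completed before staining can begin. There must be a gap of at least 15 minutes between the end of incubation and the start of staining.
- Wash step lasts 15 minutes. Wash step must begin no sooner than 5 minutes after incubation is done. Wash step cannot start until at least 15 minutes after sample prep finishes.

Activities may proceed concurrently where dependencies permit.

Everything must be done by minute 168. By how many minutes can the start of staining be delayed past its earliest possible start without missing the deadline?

14

Sample prep can start immediately at minute 0; it finishes at minute 29.
The centrifuge run waits on sample prep (finishes minute 29), so it starts at minute 29 and finishes at 29 + 20 = minute 49.
Incubation waits on sample prep (finishes minute 29), so it starts at minute 29 and finishes at 29 + 40 = minute 69.
For wash step: incubation (finishes minute 69, plus 5-minute gap → minute 74); sample prep (finishes minute 29, plus 15-minute gap → minute 44). Taking the maximum gives a start of minute 74, and it finishes at 74 + 15 = minute 89.
Staining has to wait for wash step (finishes minute 89); the centrifuge run (finishes minute 49); incubation (finishes minute 69, plus 15-minute gap → minute 84). The latest of these is minute 89, so staining runs minute 89 to 89 + 40 = minute 129.

Working backward from the deadline:
To finish by minute 168, quantification (duration 25) must start no later than minute 143.
Staining feeds into quantification (must start by minute 143); so staining must finish by minute 143 and therefore start by minute 103.
So staining can start as early as minute 89 and as late as minute 103, giving 103 − 89 = 14 minutes of slack.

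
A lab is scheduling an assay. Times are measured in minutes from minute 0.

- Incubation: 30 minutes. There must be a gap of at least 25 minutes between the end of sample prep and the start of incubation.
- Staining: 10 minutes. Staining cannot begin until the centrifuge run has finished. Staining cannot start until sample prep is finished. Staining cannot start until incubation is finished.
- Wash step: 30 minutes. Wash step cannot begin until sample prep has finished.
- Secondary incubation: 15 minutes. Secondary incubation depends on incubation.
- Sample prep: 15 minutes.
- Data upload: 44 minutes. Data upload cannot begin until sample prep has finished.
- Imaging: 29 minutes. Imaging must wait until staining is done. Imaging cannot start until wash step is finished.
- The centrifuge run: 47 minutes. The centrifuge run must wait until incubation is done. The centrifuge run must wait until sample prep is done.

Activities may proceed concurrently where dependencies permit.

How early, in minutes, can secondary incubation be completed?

Nothing blocks sample prep, so it runs from minute 0 to minute 15.
Incubation waits on sample prep (finishes minute 15, plus 25-minute gap → minute 40), so it starts at minute 40 and finishes at 40 + 30 = minute 70.
Secondary incubation cannot begin until incubation (finishes minute 70). It runs from minute 70 to 70 + 15 = minute 85.

85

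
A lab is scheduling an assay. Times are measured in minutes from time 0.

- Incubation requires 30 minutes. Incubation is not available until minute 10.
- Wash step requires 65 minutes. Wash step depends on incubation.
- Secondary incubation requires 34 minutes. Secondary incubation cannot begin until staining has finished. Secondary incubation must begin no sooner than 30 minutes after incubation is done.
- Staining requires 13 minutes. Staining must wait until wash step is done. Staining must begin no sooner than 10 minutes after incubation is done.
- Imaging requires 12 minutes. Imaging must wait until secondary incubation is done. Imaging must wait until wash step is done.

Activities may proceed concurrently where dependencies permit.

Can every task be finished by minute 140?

No

Incubation cannot begin until its own release at minute 10. It runs from minute 10 to 10 + 30 = minute 40.
After incubation (finishes minute 40), wash step can start at minute 40 and finishes at minute 105.
For staining: wash step (finishes minute 105); incubation (finishes minute 40, plus 10-minute gap → minute 50). Taking the maximum gives a start of minute 105, and it finishes at 105 + 13 = minute 118.
Secondary incubation needs all of staining (finishes minute 118); incubation (finishes minute 40, plus 30-minute gap → minute 70). That puts its earliest start at minute 118; it finishes at 118 + 34 = minute 152.
Imaging has to wait for secondary incubation (finishes minute 152); wash step (finishes minute 105). The latest of these is minute 152, so imaging runs minute 152 to 152 + 12 = minute 164.
The earliest everything can be done is minute 164, which is after the deadline of 140, so it is not possible.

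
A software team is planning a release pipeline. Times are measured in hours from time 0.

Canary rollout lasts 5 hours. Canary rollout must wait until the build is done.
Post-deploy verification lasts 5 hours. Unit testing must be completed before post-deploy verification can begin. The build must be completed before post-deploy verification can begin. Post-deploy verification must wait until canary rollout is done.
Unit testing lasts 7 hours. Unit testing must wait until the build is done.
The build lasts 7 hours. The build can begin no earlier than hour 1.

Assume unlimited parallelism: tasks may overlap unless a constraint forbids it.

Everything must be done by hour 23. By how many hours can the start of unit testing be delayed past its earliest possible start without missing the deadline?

The build waits on its own release at hour 1, so it starts at hour 1 and finishes at 1 + 7 = hour 8.
Unit testing waits on the build (finishes hour 8), so it starts at hour 8 and finishes at 8 + 7 = hour 15.

Working backward from the deadline:
Post-deploy verification has no dependents, so it just needs to finish by hour 23. Starting by 23 − 5 = hour 18 achieves that.
Since post-deploy verification (must start by hour 18) depends on it, unit testing must finish by hour 18. Backing off its 7-hour duration gives a latest start of hour 11.
So unit testing can start as early as hour 8 and as late as hour 11, giving 11 − 8 = 3 hours of slack.

3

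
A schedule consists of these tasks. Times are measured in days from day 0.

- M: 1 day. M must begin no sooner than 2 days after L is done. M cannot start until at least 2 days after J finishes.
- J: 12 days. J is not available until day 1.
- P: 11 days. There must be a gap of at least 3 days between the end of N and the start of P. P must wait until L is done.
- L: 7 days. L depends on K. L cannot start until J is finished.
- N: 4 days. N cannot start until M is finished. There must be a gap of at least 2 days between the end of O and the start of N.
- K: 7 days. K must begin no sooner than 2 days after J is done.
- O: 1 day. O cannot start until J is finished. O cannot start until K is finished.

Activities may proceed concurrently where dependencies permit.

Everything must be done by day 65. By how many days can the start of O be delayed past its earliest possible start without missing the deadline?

J cannot begin until its own release at day 1. It runs from day 1 to 1 + 12 = day 13.
K waits on J (finishes day 13, plus 2-day gap → day 15), so it starts at day 15 and finishes at 15 + 7 = day 22.
For O: J (finishes day 13); K (finishes day 22). Taking the maximum gives a start of day 22, and it finishes at 22 + 1 = day 23.

Working backward from the deadline:
P must finish by day 65; it takes 11 days, so it must start by 65 − 11 = day 54.
N has to be done before P (must start by day 54, minus 3-day gap → day 51). That means finishing by day 51, i.e. starting by 51 − 4 = day 47.
Since N (must start by day 47, minus 2-day gap → day 45) depends on it, O must finish by day 45. Backing off its 1-day duration gives a latest start of day 44.
So O can start as early as day 22 and as late as day 44, giving 44 − 22 = 22 days of slack.

22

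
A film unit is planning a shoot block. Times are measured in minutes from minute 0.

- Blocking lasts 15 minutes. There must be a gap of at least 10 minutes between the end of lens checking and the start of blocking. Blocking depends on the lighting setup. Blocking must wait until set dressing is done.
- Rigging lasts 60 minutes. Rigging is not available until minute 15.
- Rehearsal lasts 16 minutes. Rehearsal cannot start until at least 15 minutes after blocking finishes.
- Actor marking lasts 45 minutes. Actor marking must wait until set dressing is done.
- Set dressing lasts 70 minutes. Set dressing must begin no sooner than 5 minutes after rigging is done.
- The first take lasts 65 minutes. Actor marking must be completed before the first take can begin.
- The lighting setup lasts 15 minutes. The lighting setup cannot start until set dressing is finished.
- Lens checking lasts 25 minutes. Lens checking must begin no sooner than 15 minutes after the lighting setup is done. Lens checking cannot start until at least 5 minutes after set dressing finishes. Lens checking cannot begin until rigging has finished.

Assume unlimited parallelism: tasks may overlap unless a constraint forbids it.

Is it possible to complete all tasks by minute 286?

Yes

Rigging cannot begin until its own release at minute 15. It runs from minute 15 to 15 + 60 = minute 75.
After rigging (finishes minute 75, plus 5-minute gap → minute 80), set dressing can start at minute 80 and finishes at minute 150.
After set dressing (finishes minute 150), actor marking can start at minute 150 and finishes at minute 195.
After actor marking (finishes minute 195), the first take can start at minute 195 and finishes at minute 260.
After set dressing (finishes minute 150), the lighting setup can start at minute 150 and finishes at minute 165.
Lens checking cannot start until the lighting setup (finishes minute 165, plus 15-minute gap → minute 180); set dressing (finishes minute 150, plus 5-minute gap → minute 155); rigging (finishes minute 75). The controlling bound is minute 180, so lens checking finishes at 180 + 25 = minute 205.
Blocking needs all of lens checking (finishes minute 205, plus 10-minute gap → minute 215); the lighting setup (finishes minute 165); set dressing (finishes minute 150). That puts its earliest start at minute 215; it finishes at 215 + 15 = minute 230.
Rehearsal cannot begin until blocking (finishes minute 230, plus 15-minute gap → minute 245). It runs from minute 245 to 245 + 16 = minute 261.
Every task is finished by minute 261, which is no later than the deadline of 286, so the schedule is feasible.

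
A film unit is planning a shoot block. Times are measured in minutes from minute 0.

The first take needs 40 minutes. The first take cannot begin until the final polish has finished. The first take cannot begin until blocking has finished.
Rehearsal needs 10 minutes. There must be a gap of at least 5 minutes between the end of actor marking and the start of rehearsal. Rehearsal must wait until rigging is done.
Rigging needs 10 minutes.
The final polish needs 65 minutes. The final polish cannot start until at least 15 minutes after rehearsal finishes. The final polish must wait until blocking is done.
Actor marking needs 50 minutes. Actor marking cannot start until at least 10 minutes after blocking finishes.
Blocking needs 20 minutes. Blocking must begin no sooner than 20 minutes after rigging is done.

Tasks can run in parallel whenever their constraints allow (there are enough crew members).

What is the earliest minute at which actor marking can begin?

Nothing blocks rigging, so it runs from minute 0 to minute 10.
Blocking cannot begin until rigging (finishes minute 10, plus 20-minute gap → minute 30). It runs from minute 30 to 30 + 20 = minute 50.
Actor marking waits on blocking (finishes minute 50, plus 10-minute gap → minute 60), so the earliest it can start is minute 60.

60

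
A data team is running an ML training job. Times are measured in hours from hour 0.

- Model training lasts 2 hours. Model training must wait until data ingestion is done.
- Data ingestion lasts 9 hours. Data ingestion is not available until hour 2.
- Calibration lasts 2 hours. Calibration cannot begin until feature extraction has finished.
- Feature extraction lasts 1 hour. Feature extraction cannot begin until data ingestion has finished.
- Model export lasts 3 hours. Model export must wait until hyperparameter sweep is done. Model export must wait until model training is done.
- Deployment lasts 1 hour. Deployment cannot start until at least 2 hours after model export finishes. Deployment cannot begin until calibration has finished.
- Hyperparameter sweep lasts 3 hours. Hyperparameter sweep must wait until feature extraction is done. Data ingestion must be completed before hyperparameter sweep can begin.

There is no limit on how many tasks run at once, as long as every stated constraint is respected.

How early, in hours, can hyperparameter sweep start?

Data ingestion waits on its own release at hour 2, so it starts at hour 2 and finishes at 2 + 9 = hour 11.
Feature extraction waits on data ingestion (finishes hour 11), so it starts at hour 11 and finishes at 11 + 1 = hour 12.
Hyperparameter sweep waits on feature extraction (finishes hour 12); data ingestion (finishes hour 11). The latest of these is hour 12, which is the earliest hyperparameter sweep can start.

12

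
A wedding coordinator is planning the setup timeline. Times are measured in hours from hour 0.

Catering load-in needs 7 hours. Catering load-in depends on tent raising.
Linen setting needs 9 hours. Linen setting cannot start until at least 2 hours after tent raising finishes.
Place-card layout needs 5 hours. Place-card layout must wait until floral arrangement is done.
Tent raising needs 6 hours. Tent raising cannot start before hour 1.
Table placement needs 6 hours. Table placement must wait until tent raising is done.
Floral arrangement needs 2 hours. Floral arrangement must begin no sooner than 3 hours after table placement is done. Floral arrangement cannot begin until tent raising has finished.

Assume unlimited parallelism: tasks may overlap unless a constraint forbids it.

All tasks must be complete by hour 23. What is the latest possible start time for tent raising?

Nothing follows place-card layout; the deadline of hour 23 is its only limit. It must start by 23 − 5 = hour 18.
Floral arrangement has to be done before place-card layout (must start by hour 18). That means finishing by hour 18, i.e. starting by 18 − 2 = hour 16.
Table placement has to be done before floral arrangement (must start by hour 16, minus 3-hour gap → hour 13). That means finishing by hour 13, i.e. starting by 13 − 6 = hour 7.
Linen setting has no dependents, so it just needs to finish by hour 23. Starting by 23 − 9 = hour 14 achieves that.
To finish by hour 23, catering load-in (duration 7) must start no later than hour 16.
Tent raising has several dependents: table placement (must start by hour 7); linen setting (must start by hour 14, minus 2-hour gap → hour 12); floral arrangement (must start by hour 16); catering load-in (must start by hour 16). The earliest of those limits is hour 7, so tent raising must start by 7 − 6 = hour 1.

1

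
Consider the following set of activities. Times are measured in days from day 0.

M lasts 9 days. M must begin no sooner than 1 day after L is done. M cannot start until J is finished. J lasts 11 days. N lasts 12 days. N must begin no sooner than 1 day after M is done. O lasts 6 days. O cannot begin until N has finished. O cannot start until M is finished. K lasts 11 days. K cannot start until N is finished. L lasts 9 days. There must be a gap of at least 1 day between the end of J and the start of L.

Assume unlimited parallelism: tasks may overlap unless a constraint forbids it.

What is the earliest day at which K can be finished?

J has no prerequisites, so it starts at day 0 and finishes at day 11.
After J (finishes day 11, plus 1-day gap → day 12), L can start at day 12 and finishes at day 21.
M has to wait for L (finishes day 21, plus 1-day gap → day 22); J (finishes day 11). The latest of these is day 22, so M runs day 22 to 22 + 9 = day 31.
N waits on M (finishes day 31, plus 1-day gap → day 32), so it starts at day 32 and finishes at 32 + 12 = day 44.
K waits on N (finishes day 44), so it starts at day 44 and finishes at 44 + 11 = day 55.

55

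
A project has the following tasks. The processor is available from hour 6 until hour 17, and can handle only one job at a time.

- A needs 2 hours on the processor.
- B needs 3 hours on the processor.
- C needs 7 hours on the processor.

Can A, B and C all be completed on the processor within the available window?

No

The processor window is 17 − 6 = 11 hours.
Running back to back, the jobs need 2 + 3 + 7 = 12 hours on the processor.
Since 12 > 11, they cannot all fit.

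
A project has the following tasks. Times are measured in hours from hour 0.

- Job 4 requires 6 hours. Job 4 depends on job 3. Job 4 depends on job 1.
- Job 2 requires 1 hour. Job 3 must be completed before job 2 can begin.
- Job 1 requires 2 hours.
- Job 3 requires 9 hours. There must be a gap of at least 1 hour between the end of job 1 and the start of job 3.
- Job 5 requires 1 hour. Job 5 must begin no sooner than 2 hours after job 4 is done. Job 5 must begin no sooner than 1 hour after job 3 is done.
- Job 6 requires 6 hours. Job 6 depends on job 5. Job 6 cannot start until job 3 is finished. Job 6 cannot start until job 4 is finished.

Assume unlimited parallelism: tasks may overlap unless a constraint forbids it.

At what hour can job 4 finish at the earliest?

18

Job 1 can start immediately at hour 0; it finishes at hour 2.
Job 3 waits on job 1 (finishes hour 2, plus 1-hour gap → hour 3), so it starts at hour 3 and finishes at 3 + 9 = hour 12.
Job 4 cannot start until job 3 (finishes hour 12); job 1 (finishes hour 2). The controlling bound is hour 12, so job 4 finishes at 12 + 6 = hour 18.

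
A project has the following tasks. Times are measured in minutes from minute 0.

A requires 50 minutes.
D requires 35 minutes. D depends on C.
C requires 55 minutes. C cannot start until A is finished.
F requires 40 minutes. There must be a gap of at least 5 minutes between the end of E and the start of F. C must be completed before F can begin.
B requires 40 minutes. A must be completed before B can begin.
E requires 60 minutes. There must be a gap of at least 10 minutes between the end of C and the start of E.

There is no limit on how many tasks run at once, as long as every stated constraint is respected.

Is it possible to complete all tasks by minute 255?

A can start immediately at minute 0; it finishes at minute 50.
C waits on A (finishes minute 50), so it starts at minute 50 and finishes at 50 + 55 = minute 105.
E cannot begin until C (finishes minute 105, plus 10-minute gap → minute 115). It runs from minute 115 to 115 + 60 = minute 175.
F cannot start until E (finishes minute 175, plus 5-minute gap → minute 180); C (finishes minute 105). The controlling bound is minute 180, so F finishes at 180 + 40 = minute 220.
D waits on C (finishes minute 105), so it starts at minute 105 and finishes at 105 + 35 = minute 140.
B waits on A (finishes minute 50), so it starts at minute 50 and finishes at 50 + 40 = minute 90.
Every task is finished by minute 220, which is no later than the deadline of 255, so the schedule is feasible.

Yes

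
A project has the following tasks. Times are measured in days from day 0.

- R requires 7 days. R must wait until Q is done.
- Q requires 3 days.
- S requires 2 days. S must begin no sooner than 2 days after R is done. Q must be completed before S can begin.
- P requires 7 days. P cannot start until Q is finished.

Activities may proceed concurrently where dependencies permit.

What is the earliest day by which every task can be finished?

14

Nothing blocks Q, so it runs from day 0 to day 3.
After Q (finishes day 3), R can start at day 3 and finishes at day 10.
S cannot start until R (finishes day 10, plus 2-day gap → day 12); Q (finishes day 3). The controlling bound is day 12, so S finishes at 12 + 2 = day 14.
P cannot begin until Q (finishes day 3). It runs from day 3 to 3 + 7 = day 10.
All tasks are finished once the last one completes. Finish times: P at 10, Q at 3, R at 10, S at 14. The latest is day 14.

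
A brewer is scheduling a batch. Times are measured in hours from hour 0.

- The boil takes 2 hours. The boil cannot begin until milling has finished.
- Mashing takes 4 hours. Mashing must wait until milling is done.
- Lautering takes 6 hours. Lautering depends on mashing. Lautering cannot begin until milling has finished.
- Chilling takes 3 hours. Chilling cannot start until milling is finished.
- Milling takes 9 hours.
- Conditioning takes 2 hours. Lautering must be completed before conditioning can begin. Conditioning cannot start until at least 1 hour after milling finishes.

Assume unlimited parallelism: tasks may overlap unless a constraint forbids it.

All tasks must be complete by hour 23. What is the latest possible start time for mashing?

To finish by hour 23, conditioning (duration 2) must start no later than hour 21.
Since conditioning (must start by hour 21) depends on it, lautering must finish by hour 21. Backing off its 6-hour duration gives a latest start of hour 15.
Since lautering (must start by hour 15) depends on it, mashing must finish by hour 15. Backing off its 4-hour duration gives a latest start of hour 11.

11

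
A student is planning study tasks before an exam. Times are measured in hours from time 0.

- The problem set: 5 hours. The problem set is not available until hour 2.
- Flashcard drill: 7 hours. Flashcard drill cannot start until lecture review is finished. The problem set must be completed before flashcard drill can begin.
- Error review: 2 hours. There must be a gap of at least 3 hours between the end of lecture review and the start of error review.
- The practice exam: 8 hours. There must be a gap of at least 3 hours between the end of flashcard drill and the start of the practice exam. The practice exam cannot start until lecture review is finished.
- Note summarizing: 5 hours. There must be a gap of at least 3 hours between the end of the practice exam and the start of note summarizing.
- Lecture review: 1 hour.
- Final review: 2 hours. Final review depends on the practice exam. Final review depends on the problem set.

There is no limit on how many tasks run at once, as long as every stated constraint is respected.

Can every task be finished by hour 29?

After its own release at hour 2, the problem set can start at hour 2 and finishes at hour 7.
Lecture review has no prerequisites, so it starts at hour 0 and finishes at hour 1.
Error review waits on lecture review (finishes hour 1, plus 3-hour gap → hour 4), so it starts at hour 4 and finishes at 4 + 2 = hour 6.
Flashcard drill needs all of lecture review (finishes hour 1); the problem set (finishes hour 7). That puts its earliest start at hour 7; it finishes at 7 + 7 = hour 14.
The practice exam has to wait for flashcard drill (finishes hour 14, plus 3-hour gap → hour 17); lecture review (finishes hour 1). The latest of these is hour 17, so the practice exam runs hour 17 to 17 + 8 = hour 25.
For final review: the practice exam (finishes hour 25); the problem set (finishes hour 7). Taking the maximum gives a start of hour 25, and it finishes at 25 + 2 = hour 27.
After the practice exam (finishes hour 25, plus 3-hour gap → hour 28), note summarizing can start at hour 28 and finishes at hour 33.
The earliest everything can be done is hour 33, which is after the deadline of 29, so it is not possible.

No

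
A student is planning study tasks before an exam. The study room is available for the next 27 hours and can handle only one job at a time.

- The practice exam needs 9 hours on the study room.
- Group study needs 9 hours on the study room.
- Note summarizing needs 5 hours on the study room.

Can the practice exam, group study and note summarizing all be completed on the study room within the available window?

Running back to back, the jobs need 9 + 9 + 5 = 23 hours on the study room.
Since 23 ≤ 27, they fit within the window.

Yes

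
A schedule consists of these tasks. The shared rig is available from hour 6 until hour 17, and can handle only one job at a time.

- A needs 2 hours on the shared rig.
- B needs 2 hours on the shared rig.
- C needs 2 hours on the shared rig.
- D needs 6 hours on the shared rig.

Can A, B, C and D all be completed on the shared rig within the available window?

The shared rig window is 17 − 6 = 11 hours.
Running back to back, the jobs need 2 + 2 + 2 + 6 = 12 hours on the shared rig.
Since 12 > 11, they cannot all fit.

No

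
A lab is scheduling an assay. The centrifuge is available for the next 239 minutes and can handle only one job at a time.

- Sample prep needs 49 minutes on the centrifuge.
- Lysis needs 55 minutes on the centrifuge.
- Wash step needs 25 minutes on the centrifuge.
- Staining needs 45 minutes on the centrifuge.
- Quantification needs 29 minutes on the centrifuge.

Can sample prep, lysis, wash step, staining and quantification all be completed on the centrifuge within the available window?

Yes

Running back to back, the jobs need 49 + 55 + 25 + 45 + 29 = 203 minutes on the centrifuge.
Since 203 ≤ 239, they fit within the window.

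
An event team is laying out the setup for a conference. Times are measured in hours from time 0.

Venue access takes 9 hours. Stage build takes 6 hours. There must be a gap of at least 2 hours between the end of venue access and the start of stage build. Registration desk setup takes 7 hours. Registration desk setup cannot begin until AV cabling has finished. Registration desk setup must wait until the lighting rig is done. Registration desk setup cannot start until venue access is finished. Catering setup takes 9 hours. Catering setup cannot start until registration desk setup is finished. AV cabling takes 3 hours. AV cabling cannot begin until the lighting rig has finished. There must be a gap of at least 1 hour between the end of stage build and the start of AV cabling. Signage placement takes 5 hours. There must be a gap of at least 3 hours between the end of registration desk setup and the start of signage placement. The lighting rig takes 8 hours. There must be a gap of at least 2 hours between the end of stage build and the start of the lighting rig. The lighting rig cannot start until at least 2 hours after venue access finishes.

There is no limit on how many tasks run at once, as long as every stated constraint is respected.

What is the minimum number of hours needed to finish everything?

46

Venue access can start immediately at hour 0; it finishes at hour 9.
Stage build waits on venue access (finishes hour 9, plus 2-hour gap → hour 11), so it starts at hour 11 and finishes at 11 + 6 = hour 17.
The lighting rig needs all of stage build (finishes hour 17, plus 2-hour gap → hour 19); venue access (finishes hour 9, plus 2-hour gap → hour 11). That puts its earliest start at hour 19; it finishes at 19 + 8 = hour 27.
For AV cabling: the lighting rig (finishes hour 27); stage build (finishes hour 17, plus 1-hour gap → hour 18). Taking the maximum gives a start of hour 27, and it finishes at 27 + 3 = hour 30.
Registration desk setup has to wait for AV cabling (finishes hour 30); the lighting rig (finishes hour 27); venue access (finishes hour 9). The latest of these is hour 30, so registration desk setup runs hour 30 to 30 + 7 = hour 37.
Catering setup waits on registration desk setup (finishes hour 37), so it starts at hour 37 and finishes at 37 + 9 = hour 46.
After registration desk setup (finishes hour 37, plus 3-hour gap → hour 40), signage placement can start at hour 40 and finishes at hour 45.
All tasks are finished once the last one completes. Finish times: Venue access at 9, Stage build at 17, The lighting rig at 27, AV cabling at 30, Registration desk setup at 37, Signage placement at 45, Catering setup at 46. The latest is hour 46.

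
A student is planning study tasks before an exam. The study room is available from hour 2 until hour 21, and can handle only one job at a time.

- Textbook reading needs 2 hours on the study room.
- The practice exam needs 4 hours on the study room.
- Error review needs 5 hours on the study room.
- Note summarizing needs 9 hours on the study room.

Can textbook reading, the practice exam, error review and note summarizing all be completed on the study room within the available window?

No

The study room window is 21 − 2 = 19 hours.
Running back to back, the jobs need 2 + 4 + 5 + 9 = 20 hours on the study room.
Since 20 > 19, they cannot all fit.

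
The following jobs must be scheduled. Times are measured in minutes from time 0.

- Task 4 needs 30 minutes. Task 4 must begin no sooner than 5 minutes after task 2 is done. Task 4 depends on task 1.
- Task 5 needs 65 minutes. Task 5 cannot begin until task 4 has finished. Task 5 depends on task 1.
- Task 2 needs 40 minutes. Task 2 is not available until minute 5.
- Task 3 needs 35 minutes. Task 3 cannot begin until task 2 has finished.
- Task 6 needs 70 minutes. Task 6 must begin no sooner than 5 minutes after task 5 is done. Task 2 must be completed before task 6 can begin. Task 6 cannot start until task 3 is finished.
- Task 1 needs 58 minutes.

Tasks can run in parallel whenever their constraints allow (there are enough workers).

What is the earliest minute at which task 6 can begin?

Task 2 waits on its own release at minute 5, so it starts at minute 5 and finishes at 5 + 40 = minute 45.
Task 3 cannot begin until task 2 (finishes minute 45). It runs from minute 45 to 45 + 35 = minute 80.
Task 1 has no prerequisites, so it starts at minute 0 and finishes at minute 58.
Task 4 has to wait for task 2 (finishes minute 45, plus 5-minute gap → minute 50); task 1 (finishes minute 58). The latest of these is minute 58, so task 4 runs minute 58 to 58 + 30 = minute 88.
Task 5 cannot start until task 4 (finishes minute 88); task 1 (finishes minute 58). The controlling bound is minute 88, so task 5 finishes at 88 + 65 = minute 153.
Task 6 waits on task 5 (finishes minute 153, plus 5-minute gap → minute 158); task 2 (finishes minute 45); task 3 (finishes minute 80). The latest of these is minute 158, which is the earliest task 6 can start.

158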